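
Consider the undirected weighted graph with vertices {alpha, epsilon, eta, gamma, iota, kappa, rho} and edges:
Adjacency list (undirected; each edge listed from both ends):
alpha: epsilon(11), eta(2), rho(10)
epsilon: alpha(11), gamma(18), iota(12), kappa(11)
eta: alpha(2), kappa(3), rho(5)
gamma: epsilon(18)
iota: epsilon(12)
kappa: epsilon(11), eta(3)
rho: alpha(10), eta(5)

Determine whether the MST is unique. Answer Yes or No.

Kruskal: consider edges lightest-first.
alpha eta (2): add. Components now {kappa} {epsilon} {alpha,eta} {iota} {gamma} {rho}
eta kappa (3): add. Components now {alpha,eta,kappa} {epsilon} {iota} {gamma} {rho}
eta rho (5): add. Components now {alpha,eta,kappa,rho} {epsilon} {iota} {gamma}
alpha rho (10): skip — rho and alpha already connected.
alpha epsilon (11): add. Components now {alpha,epsilon,eta,kappa,rho} {iota} {gamma}
epsilon kappa (11): skip — kappa and epsilon already connected.
epsilon iota (12): add. Components now {alpha,epsilon,eta,iota,kappa,rho} {gamma}
epsilon gamma (18): add. Components now {alpha,epsilon,eta,gamma,iota,kappa,rho}
Non-tree edge epsilon kappa has weight 11, equal to the heaviest edge on its tree cycle — swapping gives another MST of the same weight. Not unique.

No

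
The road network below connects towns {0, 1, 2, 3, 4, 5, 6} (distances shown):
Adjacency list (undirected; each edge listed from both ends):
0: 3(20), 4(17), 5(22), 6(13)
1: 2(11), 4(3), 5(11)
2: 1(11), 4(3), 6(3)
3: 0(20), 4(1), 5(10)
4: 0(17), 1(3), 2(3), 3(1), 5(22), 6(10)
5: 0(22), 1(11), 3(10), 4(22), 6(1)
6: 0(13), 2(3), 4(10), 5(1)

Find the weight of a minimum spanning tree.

24

Prim's algorithm from 2:
Step 1: frontier [2–4 3, 2–6 3, 1–2 11] → take 2–4 (3); add 4.
Step 2: frontier [2–6 3, 1–2 11, 3–4 1, 1–4 3, 4–6 10, 0–4 17, 4–5 22] → take 3–4 (1); add 3.
Step 3: frontier [2–6 3, 1–2 11, 3–5 10, 0–3 20, 1–4 3, 4–6 10, 0–4 17, 4–5 22] → take 1–4 (3); add 1.
Step 4: frontier [1–5 11, 2–6 3, 3–5 10, 0–3 20, 4–6 10, 0–4 17, 4–5 22] → take 2–6 (3); add 6.
Step 5: frontier [1–5 11, 3–5 10, 0–3 20, 0–4 17, 4–5 22, 5–6 1, 0–6 13] → take 5–6 (1); add 5.
Step 6: frontier [0–3 20, 0–4 17, 0–5 22, 0–6 13] → take 0–6 (13); add 0.
MST edges: 2–4, 3–4, 1–4, 2–6, 5–6, 0–6; total weight 3+1+3+3+1+13 = 24.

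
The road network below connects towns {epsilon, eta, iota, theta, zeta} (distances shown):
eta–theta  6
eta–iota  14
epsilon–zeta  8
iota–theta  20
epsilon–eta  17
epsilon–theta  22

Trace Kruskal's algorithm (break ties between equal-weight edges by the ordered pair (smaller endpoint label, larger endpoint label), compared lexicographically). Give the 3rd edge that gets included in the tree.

eta-iota

Kruskal: consider edges lightest-first.
eta–theta (6): add — endpoints in different components.
epsilon–zeta (8): add — endpoints in different components.
eta–iota (14): add — endpoints in different components.
epsilon–eta (17): add — endpoints in different components.
The 3rd edge added is eta–iota.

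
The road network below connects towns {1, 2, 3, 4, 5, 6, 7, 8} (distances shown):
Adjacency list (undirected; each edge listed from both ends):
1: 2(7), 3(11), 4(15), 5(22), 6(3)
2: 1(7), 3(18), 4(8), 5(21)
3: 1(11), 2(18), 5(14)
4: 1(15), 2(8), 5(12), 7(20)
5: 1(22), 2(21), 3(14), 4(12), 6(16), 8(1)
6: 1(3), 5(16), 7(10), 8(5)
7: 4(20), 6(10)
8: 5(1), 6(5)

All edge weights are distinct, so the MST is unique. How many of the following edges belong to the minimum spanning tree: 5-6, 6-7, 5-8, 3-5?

2

Kruskal: consider edges lightest-first.
5-8 (1): add — endpoints in different components.
1-6 (3): add — endpoints in different components.
6-8 (5): add — endpoints in different components.
1-2 (7): add — endpoints in different components.
2-4 (8): add — endpoints in different components.
6-7 (10): add — endpoints in different components.
1-3 (11): add — endpoints in different components.
MST edge set: {5-8, 1-6, 6-8, 1-2, 2-4, 6-7, 1-3}.
Of the listed edges, {6-7, 5-8} are in the MST → 2.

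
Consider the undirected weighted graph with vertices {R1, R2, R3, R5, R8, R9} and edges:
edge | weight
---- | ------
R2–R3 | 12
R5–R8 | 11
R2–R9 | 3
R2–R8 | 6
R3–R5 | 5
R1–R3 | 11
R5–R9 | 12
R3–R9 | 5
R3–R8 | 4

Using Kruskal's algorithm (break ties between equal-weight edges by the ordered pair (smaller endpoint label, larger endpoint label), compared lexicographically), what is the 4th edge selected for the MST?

Kruskal's algorithm — process edges by increasing weight (ties by edge label):
R2–R9 (3): add. Components now {R1} {R2,R9} {R3} {R8} {R5}
R3–R8 (4): add. Components now {R1} {R2,R9} {R3,R8} {R5}
R3–R5 (5): add. Components now {R1} {R2,R9} {R3,R5,R8}
R3–R9 (5): add. Components now {R1} {R2,R3,R5,R8,R9}
R2–R8 (6): skip — R2 and R8 already connected.
R1–R3 (11): add. Components now {R1,R2,R3,R5,R8,R9}
The 4th edge added is R3–R9.

R3-R9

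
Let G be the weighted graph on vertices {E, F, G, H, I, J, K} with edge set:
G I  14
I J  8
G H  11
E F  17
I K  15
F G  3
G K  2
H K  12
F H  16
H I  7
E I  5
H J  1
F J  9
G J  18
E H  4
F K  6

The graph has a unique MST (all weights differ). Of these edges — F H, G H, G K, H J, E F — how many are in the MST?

2

Sort edges by weight, then run Kruskal:
H J (1): add. Components now {E} {F} {G} {H,J} {I} {K}
G K (2): add. Components now {E} {F} {G,K} {H,J} {I}
F G (3): add. Components now {E} {F,G,K} {H,J} {I}
E H (4): add. Components now {E,H,J} {F,G,K} {I}
E I (5): add. Components now {E,H,I,J} {F,G,K}
F K (6): skip — F and K already connected.
H I (7): skip — H and I already connected.
I J (8): skip — I and J already connected.
F J (9): add. Components now {E,F,G,H,I,J,K}
MST edge set: {H J, G K, F G, E H, E I, F J}.
Of the listed edges, {G K, H J} are in the MST → 2.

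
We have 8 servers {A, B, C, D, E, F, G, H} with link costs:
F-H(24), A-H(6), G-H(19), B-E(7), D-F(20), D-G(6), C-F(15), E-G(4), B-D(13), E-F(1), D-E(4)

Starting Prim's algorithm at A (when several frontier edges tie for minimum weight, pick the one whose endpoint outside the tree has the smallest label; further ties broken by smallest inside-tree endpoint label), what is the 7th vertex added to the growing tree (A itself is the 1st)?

Prim, starting at A.
Step 1: cheapest edge leaving the tree is A-H (6); add H.
Step 2: cheapest edge leaving the tree is G-H (19); add G.
Step 3: cheapest edge leaving the tree is E-G (4); add E.
Step 4: cheapest edge leaving the tree is E-F (1); add F.
Step 5: cheapest edge leaving the tree is D-E (4); add D.
Step 6: cheapest edge leaving the tree is B-E (7); add B.
Step 7: cheapest edge leaving the tree is C-F (15); add C.
Vertex order: A, H, G, E, F, D, B, C. The 7th vertex is B.

B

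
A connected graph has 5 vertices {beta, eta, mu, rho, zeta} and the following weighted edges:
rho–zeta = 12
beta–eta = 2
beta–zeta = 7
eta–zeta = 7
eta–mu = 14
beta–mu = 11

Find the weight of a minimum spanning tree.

32

Prim, starting at eta.
Step 1: cheapest edge leaving the tree is beta–eta (2); add beta.
Step 2: cheapest edge leaving the tree is beta–zeta (7); add zeta.
Step 3: cheapest edge leaving the tree is beta–mu (11); add mu.
Step 4: cheapest edge leaving the tree is rho–zeta (12); add rho.
MST edges: beta–eta, beta–zeta, beta–mu, rho–zeta; total weight 2+7+11+12 = 32.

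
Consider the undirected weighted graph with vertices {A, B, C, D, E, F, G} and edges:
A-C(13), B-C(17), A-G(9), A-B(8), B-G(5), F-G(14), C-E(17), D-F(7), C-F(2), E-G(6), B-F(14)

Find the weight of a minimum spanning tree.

41

Grow the tree from F using Prim:
Step 1: cheapest edge leaving the tree is C-F (2); add C.
Step 2: cheapest edge leaving the tree is D-F (7); add D.
Step 3: cheapest edge leaving the tree is A-C (13); add A.
Step 4: cheapest edge leaving the tree is A-B (8); add B.
Step 5: cheapest edge leaving the tree is B-G (5); add G.
Step 6: cheapest edge leaving the tree is E-G (6); add E.
MST edges: C-F, D-F, A-C, A-B, B-G, E-G; total weight 2+7+13+8+5+6 = 41.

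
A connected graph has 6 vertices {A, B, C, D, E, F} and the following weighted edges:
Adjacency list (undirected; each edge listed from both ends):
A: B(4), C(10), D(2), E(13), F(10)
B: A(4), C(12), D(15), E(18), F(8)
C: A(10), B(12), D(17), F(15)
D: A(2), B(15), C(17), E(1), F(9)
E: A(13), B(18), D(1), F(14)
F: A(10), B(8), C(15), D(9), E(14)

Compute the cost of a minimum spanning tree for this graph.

25

Prim's algorithm from B:
Step 1: cheapest edge leaving the tree is A B (4); add A.
Step 2: cheapest edge leaving the tree is A D (2); add D.
Step 3: cheapest edge leaving the tree is D E (1); add E.
Step 4: cheapest edge leaving the tree is B F (8); add F.
Step 5: cheapest edge leaving the tree is A C (10); add C.
MST edges: A B, A D, D E, B F, A C; total weight 4+2+1+8+10 = 25.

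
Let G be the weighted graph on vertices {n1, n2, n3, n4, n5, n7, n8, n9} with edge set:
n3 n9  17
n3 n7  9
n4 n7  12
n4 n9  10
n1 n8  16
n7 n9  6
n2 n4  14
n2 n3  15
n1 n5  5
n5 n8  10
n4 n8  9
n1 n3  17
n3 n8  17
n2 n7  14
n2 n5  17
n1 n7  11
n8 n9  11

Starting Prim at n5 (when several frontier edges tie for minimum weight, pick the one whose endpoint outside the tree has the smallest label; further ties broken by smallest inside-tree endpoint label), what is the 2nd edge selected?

n5-n8

Prim, starting at n5.
Step 1: cheapest edge leaving the tree is n1 n5 (5); add n1.
Step 2: cheapest edge leaving the tree is n5 n8 (10); add n8.
Step 3: cheapest edge leaving the tree is n4 n8 (9); add n4.
Step 4: cheapest edge leaving the tree is n4 n9 (10); add n9.
Step 5: cheapest edge leaving the tree is n7 n9 (6); add n7.
Step 6: cheapest edge leaving the tree is n3 n7 (9); add n3.
Step 7: cheapest edge leaving the tree is n2 n4 (14); add n2.
The 2nd edge added is n5 n8.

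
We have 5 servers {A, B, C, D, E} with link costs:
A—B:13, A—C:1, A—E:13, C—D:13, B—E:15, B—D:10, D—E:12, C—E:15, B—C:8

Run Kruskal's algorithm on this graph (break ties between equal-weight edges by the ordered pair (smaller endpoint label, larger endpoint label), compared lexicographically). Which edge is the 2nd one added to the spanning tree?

B-C

Kruskal's algorithm — process edges by increasing weight (ties by edge label):
A—C (1): add — endpoints in different components.
B—C (8): add — endpoints in different components.
B—D (10): add — endpoints in different components.
D—E (12): add — endpoints in different components.
The 2nd edge added is B—C.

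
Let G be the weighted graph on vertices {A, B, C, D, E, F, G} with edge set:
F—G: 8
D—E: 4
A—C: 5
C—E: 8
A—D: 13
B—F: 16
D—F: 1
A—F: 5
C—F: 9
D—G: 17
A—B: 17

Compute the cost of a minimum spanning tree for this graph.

39

Kruskal's algorithm — process edges by increasing weight (ties by edge label):
D—F (1): add. Components now {A} {B} {C} {D,F} {E} {G}
D—E (4): add. Components now {A} {B} {C} {D,E,F} {G}
A—C (5): add. Components now {A,C} {B} {D,E,F} {G}
A—F (5): add. Components now {A,C,D,E,F} {B} {G}
C—E (8): skip — C and E already connected.
F—G (8): add. Components now {A,C,D,E,F,G} {B}
C—F (9): skip — C and F already connected.
A—D (13): skip — A and D already connected.
B—F (16): add. Components now {A,B,C,D,E,F,G}
MST edges: D—F, D—E, A—C, A—F, F—G, B—F; total weight 1+4+5+5+8+16 = 39.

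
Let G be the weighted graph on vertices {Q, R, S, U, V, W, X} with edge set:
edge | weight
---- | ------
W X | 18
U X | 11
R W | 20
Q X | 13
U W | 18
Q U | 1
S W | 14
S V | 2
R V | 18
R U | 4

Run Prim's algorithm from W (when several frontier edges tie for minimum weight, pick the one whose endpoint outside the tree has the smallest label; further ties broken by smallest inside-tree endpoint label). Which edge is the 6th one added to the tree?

Prim's algorithm from W:
Step 1: frontier [S W 14, U W 18, W X 18, R W 20] → take S W (14); add S.
Step 2: frontier [S V 2, U W 18, W X 18, R W 20] → take S V (2); add V.
Step 3: frontier [R V 18, U W 18, W X 18, R W 20] → take R V (18); add R.
Step 4: frontier [R U 4, U W 18, W X 18] → take R U (4); add U.
Step 5: frontier [Q U 1, U X 11, W X 18] → take Q U (1); add Q.
Step 6: frontier [Q X 13, U X 11, W X 18] → take U X (11); add X.
The 6th edge added is U X.

U-X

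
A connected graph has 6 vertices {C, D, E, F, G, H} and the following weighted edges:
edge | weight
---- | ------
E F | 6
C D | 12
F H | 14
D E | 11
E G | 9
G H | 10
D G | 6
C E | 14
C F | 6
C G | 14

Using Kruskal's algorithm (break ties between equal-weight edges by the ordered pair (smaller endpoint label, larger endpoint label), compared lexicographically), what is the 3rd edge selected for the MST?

Kruskal's algorithm — process edges by increasing weight (ties by edge label):
C F (6): add. Components now {C,F} {D} {E} {G} {H}
D G (6): add. Components now {C,F} {D,G} {E} {H}
E F (6): add. Components now {C,E,F} {D,G} {H}
E G (9): add. Components now {C,D,E,F,G} {H}
G H (10): add. Components now {C,D,E,F,G,H}
The 3rd edge added is E F.

E-F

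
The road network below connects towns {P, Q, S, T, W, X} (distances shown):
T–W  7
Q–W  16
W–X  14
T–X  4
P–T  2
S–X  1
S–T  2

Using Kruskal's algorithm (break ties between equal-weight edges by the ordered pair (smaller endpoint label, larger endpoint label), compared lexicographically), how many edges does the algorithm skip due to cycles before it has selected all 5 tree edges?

2

Kruskal's algorithm — process edges by increasing weight (ties by edge label):
S–X (1): add — endpoints in different components.
P–T (2): add — endpoints in different components.
S–T (2): add — endpoints in different components.
T–X (4): skip — X and T already connected.
T–W (7): add — endpoints in different components.
W–X (14): skip — W and X already connected.
Q–W (16): add — endpoints in different components.
Edges rejected before the tree was complete: 2.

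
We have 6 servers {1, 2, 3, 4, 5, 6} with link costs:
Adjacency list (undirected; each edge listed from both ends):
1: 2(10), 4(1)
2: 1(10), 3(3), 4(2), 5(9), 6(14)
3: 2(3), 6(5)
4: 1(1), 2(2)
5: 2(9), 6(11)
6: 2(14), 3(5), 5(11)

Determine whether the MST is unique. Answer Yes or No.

Yes

Kruskal: consider edges lightest-first.
1-4 (1): add — endpoints in different components.
2-4 (2): add — endpoints in different components.
2-3 (3): add — endpoints in different components.
3-6 (5): add — endpoints in different components.
2-5 (9): add — endpoints in different components.
Every non-tree edge has weight strictly greater than the heaviest edge on the tree path between its endpoints, so the MST is unique.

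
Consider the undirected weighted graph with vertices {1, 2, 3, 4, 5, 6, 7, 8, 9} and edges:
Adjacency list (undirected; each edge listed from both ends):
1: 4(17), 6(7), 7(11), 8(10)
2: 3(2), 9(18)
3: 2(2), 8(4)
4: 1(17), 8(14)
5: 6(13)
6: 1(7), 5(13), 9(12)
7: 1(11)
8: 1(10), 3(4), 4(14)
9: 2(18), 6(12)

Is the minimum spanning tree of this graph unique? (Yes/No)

Kruskal's algorithm — process edges by increasing weight (ties by edge label):
2-3 (2): add — endpoints in different components.
3-8 (4): add — endpoints in different components.
1-6 (7): add — endpoints in different components.
1-8 (10): add — endpoints in different components.
1-7 (11): add — endpoints in different components.
6-9 (12): add — endpoints in different components.
5-6 (13): add — endpoints in different components.
4-8 (14): add — endpoints in different components.
Every non-tree edge has weight strictly greater than the heaviest edge on the tree path between its endpoints, so the MST is unique.

Yes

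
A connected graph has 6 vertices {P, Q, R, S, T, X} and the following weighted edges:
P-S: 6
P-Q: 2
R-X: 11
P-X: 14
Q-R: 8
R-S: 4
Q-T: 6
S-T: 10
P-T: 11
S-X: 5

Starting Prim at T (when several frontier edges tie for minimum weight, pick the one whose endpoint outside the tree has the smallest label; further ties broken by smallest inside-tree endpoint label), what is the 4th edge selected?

Prim's algorithm from T:
Step 1: cheapest edge leaving the tree is Q-T (6); add Q.
Step 2: cheapest edge leaving the tree is P-Q (2); add P.
Step 3: cheapest edge leaving the tree is P-S (6); add S.
Step 4: cheapest edge leaving the tree is R-S (4); add R.
Step 5: cheapest edge leaving the tree is S-X (5); add X.
The 4th edge added is R-S.

R-S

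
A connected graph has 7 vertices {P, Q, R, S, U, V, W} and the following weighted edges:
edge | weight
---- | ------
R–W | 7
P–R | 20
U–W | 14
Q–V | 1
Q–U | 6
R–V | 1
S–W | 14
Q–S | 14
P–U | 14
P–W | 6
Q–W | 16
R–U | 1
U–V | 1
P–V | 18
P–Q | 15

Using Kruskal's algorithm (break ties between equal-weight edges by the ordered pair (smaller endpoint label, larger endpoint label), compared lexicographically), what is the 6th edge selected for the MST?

Sort edges by weight, then run Kruskal:
Q–V (1): add — endpoints in different components.
R–U (1): add — endpoints in different components.
R–V (1): add — endpoints in different components.
U–V (1): skip — V and U already connected.
P–W (6): add — endpoints in different components.
Q–U (6): skip — Q and U already connected.
R–W (7): add — endpoints in different components.
P–U (14): skip — U and P already connected.
Q–S (14): add — endpoints in different components.
The 6th edge added is Q–S.

Q-S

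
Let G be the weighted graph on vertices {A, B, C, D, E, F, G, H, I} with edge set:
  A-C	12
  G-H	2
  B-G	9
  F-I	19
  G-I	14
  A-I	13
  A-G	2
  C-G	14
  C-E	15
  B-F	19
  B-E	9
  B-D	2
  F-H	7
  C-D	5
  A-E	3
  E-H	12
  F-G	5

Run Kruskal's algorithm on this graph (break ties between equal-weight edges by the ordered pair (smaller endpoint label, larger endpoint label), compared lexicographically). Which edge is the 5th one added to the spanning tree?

C-D

Sort edges by weight, then run Kruskal:
A-G (2): add — endpoints in different components.
B-D (2): add — endpoints in different components.
G-H (2): add — endpoints in different components.
A-E (3): add — endpoints in different components.
C-D (5): add — endpoints in different components.
F-G (5): add — endpoints in different components.
F-H (7): skip — F and H already connected.
B-E (9): add — endpoints in different components.
B-G (9): skip — B and G already connected.
A-C (12): skip — A and C already connected.
E-H (12): skip — E and H already connected.
A-I (13): add — endpoints in different components.
The 5th edge added is C-D.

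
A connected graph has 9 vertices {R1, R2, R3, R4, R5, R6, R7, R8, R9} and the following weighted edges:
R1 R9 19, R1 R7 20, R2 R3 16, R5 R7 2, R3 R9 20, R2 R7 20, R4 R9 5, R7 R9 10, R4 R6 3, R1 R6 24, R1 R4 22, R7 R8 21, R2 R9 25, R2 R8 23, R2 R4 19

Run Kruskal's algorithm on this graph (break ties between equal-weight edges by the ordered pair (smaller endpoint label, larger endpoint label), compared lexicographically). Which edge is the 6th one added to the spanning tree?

Kruskal: consider edges lightest-first.
R5 R7 (2): add — endpoints in different components.
R4 R6 (3): add — endpoints in different components.
R4 R9 (5): add — endpoints in different components.
R7 R9 (10): add — endpoints in different components.
R2 R3 (16): add — endpoints in different components.
R1 R9 (19): add — endpoints in different components.
R2 R4 (19): add — endpoints in different components.
R1 R7 (20): skip — R1 and R7 already connected.
R2 R7 (20): skip — R2 and R7 already connected.
R3 R9 (20): skip — R9 and R3 already connected.
R7 R8 (21): add — endpoints in different components.
The 6th edge added is R1 R9.

R1-R9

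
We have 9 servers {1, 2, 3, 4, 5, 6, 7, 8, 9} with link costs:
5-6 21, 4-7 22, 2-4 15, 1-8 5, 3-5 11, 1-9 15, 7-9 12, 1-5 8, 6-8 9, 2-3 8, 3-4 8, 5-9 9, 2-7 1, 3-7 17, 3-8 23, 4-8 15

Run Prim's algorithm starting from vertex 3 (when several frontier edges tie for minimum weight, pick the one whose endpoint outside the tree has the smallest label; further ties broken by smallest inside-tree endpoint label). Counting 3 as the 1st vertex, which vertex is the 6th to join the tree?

Prim, starting at 3.
Step 1: cheapest edge leaving the tree is 2-3 (8); add 2.
Step 2: cheapest edge leaving the tree is 2-7 (1); add 7.
Step 3: cheapest edge leaving the tree is 3-4 (8); add 4.
Step 4: cheapest edge leaving the tree is 3-5 (11); add 5.
Step 5: cheapest edge leaving the tree is 1-5 (8); add 1.
Step 6: cheapest edge leaving the tree is 1-8 (5); add 8.
Step 7: cheapest edge leaving the tree is 6-8 (9); add 6.
Step 8: cheapest edge leaving the tree is 5-9 (9); add 9.
Vertex order: 3, 2, 7, 4, 5, 1, 8, 6, 9. The 6th vertex is 1.

1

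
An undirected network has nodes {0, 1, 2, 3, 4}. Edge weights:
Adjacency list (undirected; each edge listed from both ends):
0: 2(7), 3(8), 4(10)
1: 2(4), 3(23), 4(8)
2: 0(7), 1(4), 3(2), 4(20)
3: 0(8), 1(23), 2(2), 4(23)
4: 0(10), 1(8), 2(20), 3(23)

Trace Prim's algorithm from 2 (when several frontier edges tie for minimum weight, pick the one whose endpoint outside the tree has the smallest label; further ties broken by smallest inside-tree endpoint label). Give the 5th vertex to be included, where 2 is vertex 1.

4

Grow the tree from 2 using Prim:
Step 1: cheapest edge leaving the tree is 2—3 (2); add 3.
Step 2: cheapest edge leaving the tree is 1—2 (4); add 1.
Step 3: cheapest edge leaving the tree is 0—2 (7); add 0.
Step 4: cheapest edge leaving the tree is 1—4 (8); add 4.
Vertex order: 2, 3, 1, 0, 4. The 5th vertex is 4.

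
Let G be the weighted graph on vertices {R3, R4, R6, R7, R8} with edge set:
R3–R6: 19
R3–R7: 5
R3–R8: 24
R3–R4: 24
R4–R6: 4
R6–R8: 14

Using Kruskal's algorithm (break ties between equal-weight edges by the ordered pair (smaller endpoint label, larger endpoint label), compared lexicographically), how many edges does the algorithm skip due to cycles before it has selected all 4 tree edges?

0

Kruskal: consider edges lightest-first.
R4–R6 (4): add. Components now {R4,R6} {R7} {R8} {R3}
R3–R7 (5): add. Components now {R4,R6} {R3,R7} {R8}
R6–R8 (14): add. Components now {R4,R6,R8} {R3,R7}
R3–R6 (19): add. Components now {R3,R4,R6,R7,R8}
Edges rejected before the tree was complete: 0.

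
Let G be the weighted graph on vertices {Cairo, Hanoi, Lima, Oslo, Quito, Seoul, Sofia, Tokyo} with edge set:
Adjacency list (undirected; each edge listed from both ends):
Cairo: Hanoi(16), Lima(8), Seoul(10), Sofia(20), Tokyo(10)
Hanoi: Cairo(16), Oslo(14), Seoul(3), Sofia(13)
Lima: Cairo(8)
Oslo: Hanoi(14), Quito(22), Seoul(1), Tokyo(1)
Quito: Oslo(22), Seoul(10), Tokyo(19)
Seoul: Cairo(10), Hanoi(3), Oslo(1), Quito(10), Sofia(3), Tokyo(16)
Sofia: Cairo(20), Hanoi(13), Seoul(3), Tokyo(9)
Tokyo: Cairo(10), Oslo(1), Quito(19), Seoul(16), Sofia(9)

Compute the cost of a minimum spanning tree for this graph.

36

Sort edges by weight, then run Kruskal:
Oslo—Seoul (1): add — endpoints in different components.
Oslo—Tokyo (1): add — endpoints in different components.
Hanoi—Seoul (3): add — endpoints in different components.
Seoul—Sofia (3): add — endpoints in different components.
Cairo—Lima (8): add — endpoints in different components.
Sofia—Tokyo (9): skip — Tokyo and Sofia already connected.
Cairo—Seoul (10): add — endpoints in different components.
Cairo—Tokyo (10): skip — Tokyo and Cairo already connected.
Quito—Seoul (10): add — endpoints in different components.
MST edges: Oslo—Seoul, Oslo—Tokyo, Hanoi—Seoul, Seoul—Sofia, Cairo—Lima, Cairo—Seoul, Quito—Seoul; total weight 1+1+3+3+8+10+10 = 36.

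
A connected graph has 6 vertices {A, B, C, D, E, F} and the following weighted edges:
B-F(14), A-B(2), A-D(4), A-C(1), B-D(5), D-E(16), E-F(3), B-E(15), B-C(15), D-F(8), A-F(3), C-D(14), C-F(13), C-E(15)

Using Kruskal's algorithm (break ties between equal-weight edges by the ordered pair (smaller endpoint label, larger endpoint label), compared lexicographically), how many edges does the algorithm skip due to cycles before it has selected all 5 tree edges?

0

Kruskal's algorithm — process edges by increasing weight (ties by edge label):
A-C (1): add. Components now {A,C} {B} {D} {E} {F}
A-B (2): add. Components now {A,B,C} {D} {E} {F}
A-F (3): add. Components now {A,B,C,F} {D} {E}
E-F (3): add. Components now {A,B,C,E,F} {D}
A-D (4): add. Components now {A,B,C,D,E,F}
Edges rejected before the tree was complete: 0.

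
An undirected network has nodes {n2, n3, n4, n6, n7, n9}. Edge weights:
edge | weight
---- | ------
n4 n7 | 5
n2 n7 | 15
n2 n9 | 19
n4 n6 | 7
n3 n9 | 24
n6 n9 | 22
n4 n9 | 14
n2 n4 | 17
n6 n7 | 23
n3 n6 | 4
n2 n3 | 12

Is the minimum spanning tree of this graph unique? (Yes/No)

Yes

Sort edges by weight, then run Kruskal:
n3 n6 (4): add — endpoints in different components.
n4 n7 (5): add — endpoints in different components.
n4 n6 (7): add — endpoints in different components.
n2 n3 (12): add — endpoints in different components.
n4 n9 (14): add — endpoints in different components.
Every non-tree edge has weight strictly greater than the heaviest edge on the tree path between its endpoints, so the MST is unique.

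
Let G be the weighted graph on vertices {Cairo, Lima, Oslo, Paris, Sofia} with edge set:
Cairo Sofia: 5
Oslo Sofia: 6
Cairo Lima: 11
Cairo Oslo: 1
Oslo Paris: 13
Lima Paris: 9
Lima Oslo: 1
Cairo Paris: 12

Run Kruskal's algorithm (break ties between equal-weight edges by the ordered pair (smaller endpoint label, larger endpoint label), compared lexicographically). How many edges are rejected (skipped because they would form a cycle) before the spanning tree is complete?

Sort edges by weight, then run Kruskal:
Cairo Oslo (1): add — endpoints in different components.
Lima Oslo (1): add — endpoints in different components.
Cairo Sofia (5): add — endpoints in different components.
Oslo Sofia (6): skip — Oslo and Sofia already connected.
Lima Paris (9): add — endpoints in different components.
Edges rejected before the tree was complete: 1.

1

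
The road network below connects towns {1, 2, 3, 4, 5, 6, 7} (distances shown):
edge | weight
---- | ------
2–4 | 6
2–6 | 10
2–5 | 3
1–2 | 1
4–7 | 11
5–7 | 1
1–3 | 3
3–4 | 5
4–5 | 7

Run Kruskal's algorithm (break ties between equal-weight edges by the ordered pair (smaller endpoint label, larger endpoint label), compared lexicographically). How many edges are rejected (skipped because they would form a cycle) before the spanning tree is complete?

2

Kruskal's algorithm — process edges by increasing weight (ties by edge label):
1–2 (1): add — endpoints in different components.
5–7 (1): add — endpoints in different components.
1–3 (3): add — endpoints in different components.
2–5 (3): add — endpoints in different components.
3–4 (5): add — endpoints in different components.
2–4 (6): skip — 2 and 4 already connected.
4–5 (7): skip — 4 and 5 already connected.
2–6 (10): add — endpoints in different components.
Edges rejected before the tree was complete: 2.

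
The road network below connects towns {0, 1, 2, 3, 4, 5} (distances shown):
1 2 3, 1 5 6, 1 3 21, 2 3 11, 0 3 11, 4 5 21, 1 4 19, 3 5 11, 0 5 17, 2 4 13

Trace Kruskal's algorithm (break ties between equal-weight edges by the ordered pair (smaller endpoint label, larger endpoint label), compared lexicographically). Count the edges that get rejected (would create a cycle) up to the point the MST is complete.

Kruskal's algorithm — process edges by increasing weight (ties by edge label):
1 2 (3): add — endpoints in different components.
1 5 (6): add — endpoints in different components.
0 3 (11): add — endpoints in different components.
2 3 (11): add — endpoints in different components.
3 5 (11): skip — 3 and 5 already connected.
2 4 (13): add — endpoints in different components.
Edges rejected before the tree was complete: 1.

1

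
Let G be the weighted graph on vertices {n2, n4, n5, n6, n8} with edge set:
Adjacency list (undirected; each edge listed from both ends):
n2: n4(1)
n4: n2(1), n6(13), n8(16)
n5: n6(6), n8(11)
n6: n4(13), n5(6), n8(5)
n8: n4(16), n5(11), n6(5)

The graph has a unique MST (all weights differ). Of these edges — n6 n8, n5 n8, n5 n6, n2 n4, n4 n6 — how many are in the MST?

Kruskal: consider edges lightest-first.
n2 n4 (1): add — endpoints in different components.
n6 n8 (5): add — endpoints in different components.
n5 n6 (6): add — endpoints in different components.
n5 n8 (11): skip — n5 and n8 already connected.
n4 n6 (13): add — endpoints in different components.
MST edge set: {n2 n4, n6 n8, n5 n6, n4 n6}.
Of the listed edges, {n6 n8, n5 n6, n2 n4, n4 n6} are in the MST → 4.

4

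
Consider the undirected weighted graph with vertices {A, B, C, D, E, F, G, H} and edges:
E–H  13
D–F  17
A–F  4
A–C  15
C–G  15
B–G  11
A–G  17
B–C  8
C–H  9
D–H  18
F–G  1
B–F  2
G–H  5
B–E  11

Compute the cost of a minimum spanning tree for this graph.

48

Prim, starting at H.
Step 1: cheapest edge leaving the tree is G–H (5); add G.
Step 2: cheapest edge leaving the tree is F–G (1); add F.
Step 3: cheapest edge leaving the tree is B–F (2); add B.
Step 4: cheapest edge leaving the tree is A–F (4); add A.
Step 5: cheapest edge leaving the tree is B–C (8); add C.
Step 6: cheapest edge leaving the tree is B–E (11); add E.
Step 7: cheapest edge leaving the tree is D–F (17); add D.
MST edges: G–H, F–G, B–F, A–F, B–C, B–E, D–F; total weight 5+1+2+4+8+11+17 = 48.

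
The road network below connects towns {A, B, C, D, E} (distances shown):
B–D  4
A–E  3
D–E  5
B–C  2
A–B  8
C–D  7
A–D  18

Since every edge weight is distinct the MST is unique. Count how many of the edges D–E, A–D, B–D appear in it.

2

Kruskal: consider edges lightest-first.
B–C (2): add. Components now {A} {B,C} {D} {E}
A–E (3): add. Components now {A,E} {B,C} {D}
B–D (4): add. Components now {A,E} {B,C,D}
D–E (5): add. Components now {A,B,C,D,E}
MST edge set: {B–C, A–E, B–D, D–E}.
Of the listed edges, {D–E, B–D} are in the MST → 2.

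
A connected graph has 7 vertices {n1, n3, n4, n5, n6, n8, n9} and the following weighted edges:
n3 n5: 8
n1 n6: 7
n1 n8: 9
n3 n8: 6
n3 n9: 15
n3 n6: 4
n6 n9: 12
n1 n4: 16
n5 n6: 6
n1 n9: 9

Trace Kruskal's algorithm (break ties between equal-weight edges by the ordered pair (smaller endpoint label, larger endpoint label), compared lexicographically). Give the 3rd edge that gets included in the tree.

Sort edges by weight, then run Kruskal:
n3 n6 (4): add — endpoints in different components.
n3 n8 (6): add — endpoints in different components.
n5 n6 (6): add — endpoints in different components.
n1 n6 (7): add — endpoints in different components.
n3 n5 (8): skip — n5 and n3 already connected.
n1 n8 (9): skip — n1 and n8 already connected.
n1 n9 (9): add — endpoints in different components.
n6 n9 (12): skip — n9 and n6 already connected.
n3 n9 (15): skip — n9 and n3 already connected.
n1 n4 (16): add — endpoints in different components.
The 3rd edge added is n5 n6.

n5-n6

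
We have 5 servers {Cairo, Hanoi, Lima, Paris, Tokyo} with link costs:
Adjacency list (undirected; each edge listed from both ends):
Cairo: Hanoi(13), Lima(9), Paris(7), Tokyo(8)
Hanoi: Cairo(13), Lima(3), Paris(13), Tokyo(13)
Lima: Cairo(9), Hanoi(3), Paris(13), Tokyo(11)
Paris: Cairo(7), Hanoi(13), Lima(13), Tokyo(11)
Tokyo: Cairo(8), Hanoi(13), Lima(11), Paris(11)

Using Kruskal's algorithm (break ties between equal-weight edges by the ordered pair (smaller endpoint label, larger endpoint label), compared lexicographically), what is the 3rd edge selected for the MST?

Sort edges by weight, then run Kruskal:
Hanoi—Lima (3): add — endpoints in different components.
Cairo—Paris (7): add — endpoints in different components.
Cairo—Tokyo (8): add — endpoints in different components.
Cairo—Lima (9): add — endpoints in different components.
The 3rd edge added is Cairo—Tokyo.

Cairo-Tokyo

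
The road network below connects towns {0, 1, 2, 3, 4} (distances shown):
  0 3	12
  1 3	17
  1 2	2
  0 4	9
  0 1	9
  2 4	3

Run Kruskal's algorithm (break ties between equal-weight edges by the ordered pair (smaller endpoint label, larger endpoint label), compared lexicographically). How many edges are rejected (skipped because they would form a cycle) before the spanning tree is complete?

1

Kruskal's algorithm — process edges by increasing weight (ties by edge label):
1 2 (2): add. Components now {0} {1,2} {3} {4}
2 4 (3): add. Components now {0} {1,2,4} {3}
0 1 (9): add. Components now {0,1,2,4} {3}
0 4 (9): skip — 0 and 4 already connected.
0 3 (12): add. Components now {0,1,2,3,4}
Edges rejected before the tree was complete: 1.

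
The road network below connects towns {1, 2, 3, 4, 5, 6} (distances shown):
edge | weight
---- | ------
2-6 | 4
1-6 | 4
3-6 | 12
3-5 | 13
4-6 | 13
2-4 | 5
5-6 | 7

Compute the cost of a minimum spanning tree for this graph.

32

Grow the tree from 2 using Prim:
Step 1: cheapest edge leaving the tree is 2-6 (4); add 6.
Step 2: cheapest edge leaving the tree is 1-6 (4); add 1.
Step 3: cheapest edge leaving the tree is 2-4 (5); add 4.
Step 4: cheapest edge leaving the tree is 5-6 (7); add 5.
Step 5: cheapest edge leaving the tree is 3-6 (12); add 3.
MST edges: 2-6, 1-6, 2-4, 5-6, 3-6; total weight 4+4+5+7+12 = 32.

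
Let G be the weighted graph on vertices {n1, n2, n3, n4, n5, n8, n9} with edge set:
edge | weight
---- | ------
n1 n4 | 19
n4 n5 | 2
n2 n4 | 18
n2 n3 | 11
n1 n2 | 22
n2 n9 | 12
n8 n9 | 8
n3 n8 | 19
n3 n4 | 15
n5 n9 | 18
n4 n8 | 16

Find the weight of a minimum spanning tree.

Prim, starting at n5.
Step 1: cheapest edge leaving the tree is n4 n5 (2); add n4.
Step 2: cheapest edge leaving the tree is n3 n4 (15); add n3.
Step 3: cheapest edge leaving the tree is n2 n3 (11); add n2.
Step 4: cheapest edge leaving the tree is n2 n9 (12); add n9.
Step 5: cheapest edge leaving the tree is n8 n9 (8); add n8.
Step 6: cheapest edge leaving the tree is n1 n4 (19); add n1.
MST edges: n4 n5, n3 n4, n2 n3, n2 n9, n8 n9, n1 n4; total weight 2+15+11+12+8+19 = 67.

67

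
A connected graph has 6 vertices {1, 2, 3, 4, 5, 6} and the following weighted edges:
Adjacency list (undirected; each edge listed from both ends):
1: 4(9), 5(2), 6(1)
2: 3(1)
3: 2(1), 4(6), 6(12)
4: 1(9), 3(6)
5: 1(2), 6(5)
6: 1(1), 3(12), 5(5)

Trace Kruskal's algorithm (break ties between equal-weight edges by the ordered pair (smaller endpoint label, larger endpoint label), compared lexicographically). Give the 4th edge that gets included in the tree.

3-4

Kruskal: consider edges lightest-first.
1-6 (1): add. Components now {1,6} {2} {3} {4} {5}
2-3 (1): add. Components now {1,6} {2,3} {4} {5}
1-5 (2): add. Components now {1,5,6} {2,3} {4}
5-6 (5): skip — 5 and 6 already connected.
3-4 (6): add. Components now {1,5,6} {2,3,4}
1-4 (9): add. Components now {1,2,3,4,5,6}
The 4th edge added is 3-4.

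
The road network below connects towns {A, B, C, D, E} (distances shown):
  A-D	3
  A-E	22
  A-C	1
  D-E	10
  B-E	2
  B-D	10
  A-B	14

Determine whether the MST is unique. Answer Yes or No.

Kruskal: consider edges lightest-first.
A-C (1): add — endpoints in different components.
B-E (2): add — endpoints in different components.
A-D (3): add — endpoints in different components.
B-D (10): add — endpoints in different components.
Non-tree edge D-E has weight 10, equal to the heaviest edge on its tree cycle — swapping gives another MST of the same weight. Not unique.

No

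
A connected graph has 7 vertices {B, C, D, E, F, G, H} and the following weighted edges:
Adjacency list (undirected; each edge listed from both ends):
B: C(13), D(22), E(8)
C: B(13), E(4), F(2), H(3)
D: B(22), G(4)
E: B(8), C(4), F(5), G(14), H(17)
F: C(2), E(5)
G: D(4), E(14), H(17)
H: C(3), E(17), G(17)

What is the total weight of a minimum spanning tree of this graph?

Grow the tree from B using Prim:
Step 1: frontier [B-E 8, B-C 13, B-D 22] → take B-E (8); add E.
Step 2: frontier [B-C 13, B-D 22, C-E 4, E-F 5, E-G 14, E-H 17] → take C-E (4); add C.
Step 3: frontier [B-D 22, C-F 2, C-H 3, E-F 5, E-G 14, E-H 17] → take C-F (2); add F.
Step 4: frontier [B-D 22, C-H 3, E-G 14, E-H 17] → take C-H (3); add H.
Step 5: frontier [B-D 22, E-G 14, G-H 17] → take E-G (14); add G.
Step 6: frontier [B-D 22, D-G 4] → take D-G (4); add D.
MST edges: B-E, C-E, C-F, C-H, E-G, D-G; total weight 8+4+2+3+14+4 = 35.

35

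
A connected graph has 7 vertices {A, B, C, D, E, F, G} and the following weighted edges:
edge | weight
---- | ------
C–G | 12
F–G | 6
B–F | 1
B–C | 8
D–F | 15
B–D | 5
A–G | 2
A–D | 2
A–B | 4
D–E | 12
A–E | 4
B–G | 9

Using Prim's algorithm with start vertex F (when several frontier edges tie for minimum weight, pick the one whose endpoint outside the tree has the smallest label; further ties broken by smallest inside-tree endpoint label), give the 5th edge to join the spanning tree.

A-E

Prim's algorithm from F:
Step 1: cheapest edge leaving the tree is B–F (1); add B.
Step 2: cheapest edge leaving the tree is A–B (4); add A.
Step 3: cheapest edge leaving the tree is A–D (2); add D.
Step 4: cheapest edge leaving the tree is A–G (2); add G.
Step 5: cheapest edge leaving the tree is A–E (4); add E.
Step 6: cheapest edge leaving the tree is B–C (8); add C.
The 5th edge added is A–E.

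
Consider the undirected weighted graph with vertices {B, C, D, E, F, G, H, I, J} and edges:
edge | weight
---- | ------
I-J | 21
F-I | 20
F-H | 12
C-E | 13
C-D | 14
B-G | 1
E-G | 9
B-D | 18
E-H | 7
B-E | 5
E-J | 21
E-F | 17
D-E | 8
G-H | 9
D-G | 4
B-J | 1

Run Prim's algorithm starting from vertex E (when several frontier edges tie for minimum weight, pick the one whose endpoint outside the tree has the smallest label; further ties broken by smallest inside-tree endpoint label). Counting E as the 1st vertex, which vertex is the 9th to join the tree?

I

Prim's algorithm from E:
Step 1: cheapest edge leaving the tree is B-E (5); add B.
Step 2: cheapest edge leaving the tree is B-G (1); add G.
Step 3: cheapest edge leaving the tree is B-J (1); add J.
Step 4: cheapest edge leaving the tree is D-G (4); add D.
Step 5: cheapest edge leaving the tree is E-H (7); add H.
Step 6: cheapest edge leaving the tree is F-H (12); add F.
Step 7: cheapest edge leaving the tree is C-E (13); add C.
Step 8: cheapest edge leaving the tree is F-I (20); add I.
Vertex order: E, B, G, J, D, H, F, C, I. The 9th vertex is I.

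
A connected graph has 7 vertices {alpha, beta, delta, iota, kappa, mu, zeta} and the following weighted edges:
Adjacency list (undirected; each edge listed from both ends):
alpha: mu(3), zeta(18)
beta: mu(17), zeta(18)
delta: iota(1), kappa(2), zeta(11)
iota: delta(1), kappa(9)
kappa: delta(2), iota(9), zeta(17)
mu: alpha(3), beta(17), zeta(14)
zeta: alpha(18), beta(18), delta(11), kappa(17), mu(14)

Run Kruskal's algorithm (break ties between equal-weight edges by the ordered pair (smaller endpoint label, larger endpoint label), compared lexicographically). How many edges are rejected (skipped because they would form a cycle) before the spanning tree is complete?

1

Sort edges by weight, then run Kruskal:
delta—iota (1): add — endpoints in different components.
delta—kappa (2): add — endpoints in different components.
alpha—mu (3): add — endpoints in different components.
iota—kappa (9): skip — iota and kappa already connected.
delta—zeta (11): add — endpoints in different components.
mu—zeta (14): add — endpoints in different components.
beta—mu (17): add — endpoints in different components.
Edges rejected before the tree was complete: 1.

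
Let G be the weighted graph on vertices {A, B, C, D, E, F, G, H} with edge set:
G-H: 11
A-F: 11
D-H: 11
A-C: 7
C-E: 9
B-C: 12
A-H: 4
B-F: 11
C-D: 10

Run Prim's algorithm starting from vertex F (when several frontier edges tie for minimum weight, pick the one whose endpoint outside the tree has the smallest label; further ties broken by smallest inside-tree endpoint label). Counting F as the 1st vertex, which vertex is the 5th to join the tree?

Prim's algorithm from F:
Step 1: cheapest edge leaving the tree is A-F (11); add A.
Step 2: cheapest edge leaving the tree is A-H (4); add H.
Step 3: cheapest edge leaving the tree is A-C (7); add C.
Step 4: cheapest edge leaving the tree is C-E (9); add E.
Step 5: cheapest edge leaving the tree is C-D (10); add D.
Step 6: cheapest edge leaving the tree is B-F (11); add B.
Step 7: cheapest edge leaving the tree is G-H (11); add G.
Vertex order: F, A, H, C, E, D, B, G. The 5th vertex is E.

E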